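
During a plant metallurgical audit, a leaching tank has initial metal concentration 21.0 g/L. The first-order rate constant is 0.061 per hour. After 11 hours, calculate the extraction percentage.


Compute the exponent:
-k * t = -0.061 * 11 = -0.671
Remaining concentration:
C = 21.0 * exp(-0.671)
= 21.0 * 0.511197125
= 10.73513962 g/L
Extracted = 21.0 - 10.73513962 = 10.26486038 g/L
Extraction % = 10.26486038 / 21.0 * 100
= 48.8803%

48.8803%


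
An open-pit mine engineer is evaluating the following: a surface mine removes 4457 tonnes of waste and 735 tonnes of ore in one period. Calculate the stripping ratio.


Stripping ratio = waste tonnage / ore tonnage
= 4457 / 735
= 6.0639

6.0639


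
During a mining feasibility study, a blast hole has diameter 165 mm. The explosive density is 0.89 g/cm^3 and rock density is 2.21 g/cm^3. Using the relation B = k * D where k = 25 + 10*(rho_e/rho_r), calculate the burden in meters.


First, compute k:
rho_e / rho_r = 0.89 / 2.21 = 0.4027149321
k = 25 + 10 * 0.4027149321 = 29.02714932
Then, compute burden:
B = k * D / 1000 = 29.02714932 * 165 / 1000
= 4789.479638 / 1000
= 4.7895 m

4.7895 m


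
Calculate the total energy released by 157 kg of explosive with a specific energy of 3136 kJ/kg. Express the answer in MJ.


492.352 MJ

Energy = mass * specific_energy / 1000
= 157 * 3136 / 1000
= 492352 / 1000
= 492.352 MJ


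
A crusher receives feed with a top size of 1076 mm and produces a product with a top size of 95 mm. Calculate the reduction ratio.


Reduction ratio = feed size / product size
= 1076 / 95
= 11.3263

11.3263


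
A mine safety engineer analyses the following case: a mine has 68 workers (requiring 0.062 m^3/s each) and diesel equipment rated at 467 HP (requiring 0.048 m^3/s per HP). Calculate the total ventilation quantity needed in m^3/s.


Airflow for workers:
Q_people = 68 * 0.062 = 4.216 m^3/s
Airflow for diesel equipment:
Q_diesel = 467 * 0.048 = 22.416 m^3/s
Total ventilation:
Q_total = 4.216 + 22.416
= 26.632 m^3/s

26.632 m^3/s


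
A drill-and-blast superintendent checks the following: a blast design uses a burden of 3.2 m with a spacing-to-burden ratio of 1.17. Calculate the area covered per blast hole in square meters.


First, find the spacing:
Spacing = burden * ratio = 3.2 * 1.17
= 3.744 m
Then, calculate the area:
Area = burden * spacing = 3.2 * 3.744
= 11.9808 m^2

11.9808 m^2


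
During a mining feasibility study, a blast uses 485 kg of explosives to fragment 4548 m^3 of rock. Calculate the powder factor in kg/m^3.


Powder factor = explosive mass / rock volume
= 485 / 4548
= 0.1066 kg/m^3

0.1066 kg/m^3


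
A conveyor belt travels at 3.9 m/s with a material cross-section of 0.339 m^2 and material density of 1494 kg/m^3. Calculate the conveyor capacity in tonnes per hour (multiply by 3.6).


7110.7826 t/h

Volumetric flow = speed * area
= 3.9 * 0.339 = 1.3221 m^3/s
Mass flow = volumetric * density
= 1.3221 * 1494 = 1975.2174 kg/s
Convert to t/h: multiply by 3.6
Capacity = 1975.2174 * 3.6
= 7110.7826 t/h


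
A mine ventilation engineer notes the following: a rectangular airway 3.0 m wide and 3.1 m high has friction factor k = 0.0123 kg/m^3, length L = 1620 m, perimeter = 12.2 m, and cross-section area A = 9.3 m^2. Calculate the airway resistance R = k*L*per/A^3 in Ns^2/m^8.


Compute the numerator:
k * L * per = 0.0123 * 1620 * 12.2
= 243.0972
Compute the denominator:
A^3 = 9.3^3 = 804.357
Resistance:
R = 243.0972 / 804.357
= 0.3022 Ns^2/m^8

0.3022 Ns^2/m^8


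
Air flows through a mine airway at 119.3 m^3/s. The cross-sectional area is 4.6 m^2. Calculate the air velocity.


25.9348 m/s

Velocity = flow rate / cross-sectional area
= 119.3 / 4.6
= 25.9348 m/s


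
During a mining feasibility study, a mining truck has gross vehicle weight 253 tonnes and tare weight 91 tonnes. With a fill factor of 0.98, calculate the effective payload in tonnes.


158.76 tonnes

Maximum payload = gross - tare
= 253 - 91 = 162 tonnes
Effective payload = max payload * fill factor
= 162 * 0.98
= 158.76 tonnes


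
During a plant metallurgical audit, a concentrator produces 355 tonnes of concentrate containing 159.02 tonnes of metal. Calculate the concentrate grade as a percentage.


Grade = (metal in concentrate / concentrate mass) * 100
= (159.02 / 355) * 100
= 0.447943662 * 100
= 44.7944%

44.7944%


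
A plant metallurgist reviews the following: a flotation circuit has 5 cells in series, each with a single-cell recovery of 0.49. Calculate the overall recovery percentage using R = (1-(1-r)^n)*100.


96.5497%

Complement of single-cell recovery:
1 - r = 1 - 0.49 = 0.51
Raise to power n:
(1 - r)^5 = 0.51^5 = 0.0345025251
Overall recovery:
R = (1 - 0.0345025251) * 100
= 96.5497%


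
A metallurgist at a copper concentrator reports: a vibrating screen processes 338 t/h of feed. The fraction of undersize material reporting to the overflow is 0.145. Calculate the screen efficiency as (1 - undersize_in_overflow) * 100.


Screen efficiency = (1 - fraction of undersize in overflow) * 100
= (1 - 0.145) * 100
= 0.855 * 100
= 85.5%

85.5%


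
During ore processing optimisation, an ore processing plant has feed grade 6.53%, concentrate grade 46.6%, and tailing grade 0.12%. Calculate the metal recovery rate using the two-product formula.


98.4158%

Using the two-product formula:
R = 100 * c * (f - t) / (f * (c - t))
Numerator = 100 * 46.6 * (6.53 - 0.12)
= 100 * 46.6 * 6.41
= 29870.6
Denominator = 6.53 * (46.6 - 0.12)
= 6.53 * 46.48
= 303.5144
R = 29870.6 / 303.5144
= 98.4158%


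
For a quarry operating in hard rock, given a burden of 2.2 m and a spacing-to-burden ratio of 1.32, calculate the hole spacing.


2.904 m

Spacing = burden * ratio
= 2.2 * 1.32
= 2.904 m


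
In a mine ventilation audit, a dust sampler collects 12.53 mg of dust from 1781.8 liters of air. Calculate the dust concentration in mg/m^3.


Convert liters to m^3: 1 m^3 = 1000 L
Concentration = mass / volume * 1000
= 12.53 / 1781.8 * 1000
= 0.007032214614 * 1000
= 7.0322 mg/m^3

7.0322 mg/m^3


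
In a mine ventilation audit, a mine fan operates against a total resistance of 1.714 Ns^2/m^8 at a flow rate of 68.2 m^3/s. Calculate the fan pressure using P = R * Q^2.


7972.2254 Pa

Compute Q^2:
Q^2 = 68.2^2 = 4651.24
Compute pressure:
P = R * Q^2 = 1.714 * 4651.24
= 7972.2254 Pa


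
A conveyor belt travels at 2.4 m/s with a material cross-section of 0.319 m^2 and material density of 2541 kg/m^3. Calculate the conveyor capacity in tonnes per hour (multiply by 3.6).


Volumetric flow = speed * area
= 2.4 * 0.319 = 0.7656 m^3/s
Mass flow = volumetric * density
= 0.7656 * 2541 = 1945.3896 kg/s
Convert to t/h: multiply by 3.6
Capacity = 1945.3896 * 3.6
= 7003.4026 t/h

7003.4026 t/h


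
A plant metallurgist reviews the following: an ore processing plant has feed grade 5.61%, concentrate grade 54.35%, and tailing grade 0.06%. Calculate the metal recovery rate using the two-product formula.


Using the two-product formula:
R = 100 * c * (f - t) / (f * (c - t))
Numerator = 100 * 54.35 * (5.61 - 0.06)
= 100 * 54.35 * 5.55
= 30164.25
Denominator = 5.61 * (54.35 - 0.06)
= 5.61 * 54.29
= 304.5669
R = 30164.25 / 304.5669
= 99.0398%

99.0398%


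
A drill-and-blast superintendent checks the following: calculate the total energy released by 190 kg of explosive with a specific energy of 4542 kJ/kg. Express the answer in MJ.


Energy = mass * specific_energy / 1000
= 190 * 4542 / 1000
= 862980 / 1000
= 862.98 MJ

862.98 MJ


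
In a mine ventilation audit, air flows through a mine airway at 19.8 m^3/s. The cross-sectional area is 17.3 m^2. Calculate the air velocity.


1.1445 m/s

Velocity = flow rate / cross-sectional area
= 19.8 / 17.3
= 1.1445 m/s


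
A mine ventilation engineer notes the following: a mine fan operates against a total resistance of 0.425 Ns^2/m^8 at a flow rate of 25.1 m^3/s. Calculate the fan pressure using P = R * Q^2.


Compute Q^2:
Q^2 = 25.1^2 = 630.01
Compute pressure:
P = R * Q^2 = 0.425 * 630.01
= 267.7543 Pa

267.7543 Pa


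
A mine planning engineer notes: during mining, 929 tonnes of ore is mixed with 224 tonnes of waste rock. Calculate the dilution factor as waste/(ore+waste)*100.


Total material = ore + waste
= 929 + 224 = 1153 tonnes
Dilution = waste / total * 100
= 224 / 1153 * 100
= 0.1942758023 * 100
= 19.4276%

19.4276%


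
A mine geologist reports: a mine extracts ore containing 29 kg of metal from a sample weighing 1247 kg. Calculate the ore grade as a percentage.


Ore grade = (metal mass / ore mass) * 100
= (29 / 1247) * 100
= 0.02325581395 * 100
= 2.3256%

2.3256%


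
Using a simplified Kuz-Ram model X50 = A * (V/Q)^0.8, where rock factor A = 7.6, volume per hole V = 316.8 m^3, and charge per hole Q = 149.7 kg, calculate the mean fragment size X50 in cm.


Compute V/Q:
V/Q = 316.8 / 149.7 = 2.116232465
Raise to the power 0.8:
(V/Q)^0.8 = 2.116232465^0.8 = 1.821590271
Multiply by A:
X50 = 7.6 * 1.821590271
= 13.8441 cm

13.8441 cm


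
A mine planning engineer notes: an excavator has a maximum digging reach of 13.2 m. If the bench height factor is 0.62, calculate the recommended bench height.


Bench height = reach * factor
= 13.2 * 0.62
= 8.184 m

8.184 m


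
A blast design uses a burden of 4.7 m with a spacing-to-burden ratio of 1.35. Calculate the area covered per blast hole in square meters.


First, find the spacing:
Spacing = burden * ratio = 4.7 * 1.35
= 6.345 m
Then, calculate the area:
Area = burden * spacing = 4.7 * 6.345
= 29.8215 m^2

29.8215 m^2


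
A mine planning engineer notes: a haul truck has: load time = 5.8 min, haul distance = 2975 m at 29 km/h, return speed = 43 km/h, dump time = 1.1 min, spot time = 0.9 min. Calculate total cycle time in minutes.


18.1063 min

Convert haul speed to m/min: 29 * 1000/60 = 483.3333333 m/min
Haul time = 2975 / 483.3333333 = 6.155172414 min
Convert return speed to m/min: 43 * 1000/60 = 716.6666667 m/min
Return time = 2975 / 716.6666667 = 4.151162791 min
Total cycle time:
= 5.8 + 6.155172414 + 1.1 + 4.151162791 + 0.9
= 18.1063 min


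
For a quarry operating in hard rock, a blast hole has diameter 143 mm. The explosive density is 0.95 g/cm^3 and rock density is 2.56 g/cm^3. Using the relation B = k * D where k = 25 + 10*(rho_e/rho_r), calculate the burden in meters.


4.1057 m

First, compute k:
rho_e / rho_r = 0.95 / 2.56 = 0.37109375
k = 25 + 10 * 0.37109375 = 28.7109375
Then, compute burden:
B = k * D / 1000 = 28.7109375 * 143 / 1000
= 4105.664062 / 1000
= 4.1057 m


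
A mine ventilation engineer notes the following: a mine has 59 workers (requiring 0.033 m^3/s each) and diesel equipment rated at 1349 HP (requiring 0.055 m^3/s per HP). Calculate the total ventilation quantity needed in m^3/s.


Airflow for workers:
Q_people = 59 * 0.033 = 1.947 m^3/s
Airflow for diesel equipment:
Q_diesel = 1349 * 0.055 = 74.195 m^3/s
Total ventilation:
Q_total = 1.947 + 74.195
= 76.142 m^3/s

76.142 m^3/s


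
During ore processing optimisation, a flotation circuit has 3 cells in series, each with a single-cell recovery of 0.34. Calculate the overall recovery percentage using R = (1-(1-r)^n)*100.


Complement of single-cell recovery:
1 - r = 1 - 0.34 = 0.66
Raise to power n:
(1 - r)^3 = 0.66^3 = 0.287496
Overall recovery:
R = (1 - 0.287496) * 100
= 71.2504%

71.2504%


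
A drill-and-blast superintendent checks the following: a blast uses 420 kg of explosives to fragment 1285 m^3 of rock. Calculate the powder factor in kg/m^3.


0.3268 kg/m^3

Powder factor = explosive mass / rock volume
= 420 / 1285
= 0.3268 kg/m^3


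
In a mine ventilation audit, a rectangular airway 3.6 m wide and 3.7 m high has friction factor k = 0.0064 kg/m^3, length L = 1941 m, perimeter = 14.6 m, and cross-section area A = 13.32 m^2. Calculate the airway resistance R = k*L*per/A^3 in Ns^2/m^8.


0.0767 Ns^2/m^8

Compute the numerator:
k * L * per = 0.0064 * 1941 * 14.6
= 181.36704
Compute the denominator:
A^3 = 13.32^3 = 2363.266368
Resistance:
R = 181.36704 / 2363.266368
= 0.0767 Ns^2/m^8


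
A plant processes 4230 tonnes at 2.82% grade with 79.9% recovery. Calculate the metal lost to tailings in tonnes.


Total metal in feed:
= 4230 * 2.82 / 100 = 119.286 tonnes
Metal recovered:
= 119.286 * 79.9 / 100 = 95.309514 tonnes
Metal lost to tailings:
= 119.286 - 95.309514
= 23.9765 tonnes

23.9765 tonnes


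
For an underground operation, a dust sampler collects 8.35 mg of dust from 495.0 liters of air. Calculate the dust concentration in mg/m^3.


16.8687 mg/m^3

Convert liters to m^3: 1 m^3 = 1000 L
Concentration = mass / volume * 1000
= 8.35 / 495.0 * 1000
= 0.01686868687 * 1000
= 16.8687 mg/m^3


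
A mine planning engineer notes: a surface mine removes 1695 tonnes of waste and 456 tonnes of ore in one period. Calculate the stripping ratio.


Stripping ratio = waste tonnage / ore tonnage
= 1695 / 456
= 3.7171

3.7171


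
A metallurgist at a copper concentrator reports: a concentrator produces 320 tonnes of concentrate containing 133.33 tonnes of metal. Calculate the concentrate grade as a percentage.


41.6656%

Grade = (metal in concentrate / concentrate mass) * 100
= (133.33 / 320) * 100
= 0.41665625 * 100
= 41.6656%


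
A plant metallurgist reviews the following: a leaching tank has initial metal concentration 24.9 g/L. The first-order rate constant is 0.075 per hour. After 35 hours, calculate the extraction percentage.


92.756%

Compute the exponent:
-k * t = -0.075 * 35 = -2.625
Remaining concentration:
C = 24.9 * exp(-2.625)
= 24.9 * 0.07243975703
= 1.80374995 g/L
Extracted = 24.9 - 1.80374995 = 23.09625005 g/L
Extraction % = 23.09625005 / 24.9 * 100
= 92.756%


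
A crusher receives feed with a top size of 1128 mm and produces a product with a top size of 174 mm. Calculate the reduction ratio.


Reduction ratio = feed size / product size
= 1128 / 174
= 6.4828

6.4828


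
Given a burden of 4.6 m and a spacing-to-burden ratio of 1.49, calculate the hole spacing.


Spacing = burden * ratio
= 4.6 * 1.49
= 6.854 m

6.854 m


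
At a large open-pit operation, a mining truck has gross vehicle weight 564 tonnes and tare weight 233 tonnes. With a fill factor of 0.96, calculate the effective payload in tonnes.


Maximum payload = gross - tare
= 564 - 233 = 331 tonnes
Effective payload = max payload * fill factor
= 331 * 0.96
= 317.76 tonnes

317.76 tonnes


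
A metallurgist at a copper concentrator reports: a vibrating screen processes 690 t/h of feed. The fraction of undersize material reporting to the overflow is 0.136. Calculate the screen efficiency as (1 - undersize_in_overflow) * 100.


86.4%

Screen efficiency = (1 - fraction of undersize in overflow) * 100
= (1 - 0.136) * 100
= 0.864 * 100
= 86.4%


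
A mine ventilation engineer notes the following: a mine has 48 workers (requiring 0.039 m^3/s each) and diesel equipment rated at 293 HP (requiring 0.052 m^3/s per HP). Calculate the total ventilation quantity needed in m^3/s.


17.108 m^3/s

Airflow for workers:
Q_people = 48 * 0.039 = 1.872 m^3/s
Airflow for diesel equipment:
Q_diesel = 293 * 0.052 = 15.236 m^3/s
Total ventilation:
Q_total = 1.872 + 15.236
= 17.108 m^3/s


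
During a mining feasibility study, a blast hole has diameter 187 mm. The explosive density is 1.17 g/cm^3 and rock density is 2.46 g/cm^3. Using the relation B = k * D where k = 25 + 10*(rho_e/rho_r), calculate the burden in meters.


5.5644 m

First, compute k:
rho_e / rho_r = 1.17 / 2.46 = 0.4756097561
k = 25 + 10 * 0.4756097561 = 29.75609756
Then, compute burden:
B = k * D / 1000 = 29.75609756 * 187 / 1000
= 5564.390244 / 1000
= 5.5644 m


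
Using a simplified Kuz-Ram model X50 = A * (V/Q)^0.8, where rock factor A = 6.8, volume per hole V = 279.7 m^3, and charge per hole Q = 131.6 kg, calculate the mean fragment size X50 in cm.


12.4296 cm

Compute V/Q:
V/Q = 279.7 / 131.6 = 2.125379939
Raise to the power 0.8:
(V/Q)^0.8 = 2.125379939^0.8 = 1.827886653
Multiply by A:
X50 = 6.8 * 1.827886653
= 12.4296 cm


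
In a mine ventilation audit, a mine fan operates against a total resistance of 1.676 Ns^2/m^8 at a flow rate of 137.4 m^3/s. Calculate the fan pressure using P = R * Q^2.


31640.8018 Pa

Compute Q^2:
Q^2 = 137.4^2 = 18878.76
Compute pressure:
P = R * Q^2 = 1.676 * 18878.76
= 31640.8018 Pa


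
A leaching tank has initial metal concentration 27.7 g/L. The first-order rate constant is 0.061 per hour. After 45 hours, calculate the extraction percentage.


Compute the exponent:
-k * t = -0.061 * 45 = -2.745
Remaining concentration:
C = 27.7 * exp(-2.745)
= 27.7 * 0.06424830094
= 1.779677936 g/L
Extracted = 27.7 - 1.779677936 = 25.92032206 g/L
Extraction % = 25.92032206 / 27.7 * 100
= 93.5752%

93.5752%


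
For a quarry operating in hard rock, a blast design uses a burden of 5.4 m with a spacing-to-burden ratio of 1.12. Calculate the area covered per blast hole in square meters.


32.6592 m^2

First, find the spacing:
Spacing = burden * ratio = 5.4 * 1.12
= 6.048 m
Then, calculate the area:
Area = burden * spacing = 5.4 * 6.048
= 32.6592 m^2


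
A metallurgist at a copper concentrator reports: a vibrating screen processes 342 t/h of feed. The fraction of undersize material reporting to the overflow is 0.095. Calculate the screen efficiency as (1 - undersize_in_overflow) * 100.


90.5%

Screen efficiency = (1 - fraction of undersize in overflow) * 100
= (1 - 0.095) * 100
= 0.905 * 100
= 90.5%


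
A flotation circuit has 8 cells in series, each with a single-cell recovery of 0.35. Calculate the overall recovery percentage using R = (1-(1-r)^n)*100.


Complement of single-cell recovery:
1 - r = 1 - 0.35 = 0.65
Raise to power n:
(1 - r)^8 = 0.65^8 = 0.03186448129
Overall recovery:
R = (1 - 0.03186448129) * 100
= 96.8136%

96.8136%


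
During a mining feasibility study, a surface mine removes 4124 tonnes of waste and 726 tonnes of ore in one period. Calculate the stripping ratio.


5.6804

Stripping ratio = waste tonnage / ore tonnage
= 4124 / 726
= 5.6804


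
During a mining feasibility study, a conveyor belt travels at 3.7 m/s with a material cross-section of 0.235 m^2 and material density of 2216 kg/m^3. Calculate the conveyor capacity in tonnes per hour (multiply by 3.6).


6936.5232 t/h

Volumetric flow = speed * area
= 3.7 * 0.235 = 0.8695 m^3/s
Mass flow = volumetric * density
= 0.8695 * 2216 = 1926.812 kg/s
Convert to t/h: multiply by 3.6
Capacity = 1926.812 * 3.6
= 6936.5232 t/h


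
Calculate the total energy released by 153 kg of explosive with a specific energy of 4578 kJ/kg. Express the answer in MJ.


700.434 MJ

Energy = mass * specific_energy / 1000
= 153 * 4578 / 1000
= 700434 / 1000
= 700.434 MJ


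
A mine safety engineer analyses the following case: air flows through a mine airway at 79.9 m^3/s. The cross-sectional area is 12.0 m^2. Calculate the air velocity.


Velocity = flow rate / cross-sectional area
= 79.9 / 12.0
= 6.6583 m/s

6.6583 m/s


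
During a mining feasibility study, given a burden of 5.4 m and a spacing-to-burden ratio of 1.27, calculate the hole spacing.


6.858 m

Spacing = burden * ratio
= 5.4 * 1.27
= 6.858 m


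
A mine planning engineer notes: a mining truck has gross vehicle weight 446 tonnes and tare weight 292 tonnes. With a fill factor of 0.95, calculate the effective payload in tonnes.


Maximum payload = gross - tare
= 446 - 292 = 154 tonnes
Effective payload = max payload * fill factor
= 154 * 0.95
= 146.3 tonnes

146.3 tonnes


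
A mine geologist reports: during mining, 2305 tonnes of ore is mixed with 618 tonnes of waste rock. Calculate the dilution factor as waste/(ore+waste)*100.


Total material = ore + waste
= 2305 + 618 = 2923 tonnes
Dilution = waste / total * 100
= 618 / 2923 * 100
= 0.2114266165 * 100
= 21.1427%

21.1427%


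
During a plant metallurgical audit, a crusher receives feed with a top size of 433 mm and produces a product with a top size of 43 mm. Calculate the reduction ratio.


10.0698

Reduction ratio = feed size / product size
= 433 / 43
= 10.0698


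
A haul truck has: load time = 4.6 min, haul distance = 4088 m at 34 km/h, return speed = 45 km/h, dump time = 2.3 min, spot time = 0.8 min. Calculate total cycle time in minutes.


Convert haul speed to m/min: 34 * 1000/60 = 566.6666667 m/min
Haul time = 4088 / 566.6666667 = 7.214117647 min
Convert return speed to m/min: 45 * 1000/60 = 750 m/min
Return time = 4088 / 750 = 5.450666667 min
Total cycle time:
= 4.6 + 7.214117647 + 2.3 + 5.450666667 + 0.8
= 20.3648 min

20.3648 min


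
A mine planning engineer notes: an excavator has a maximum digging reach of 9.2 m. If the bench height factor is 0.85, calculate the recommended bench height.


7.82 m

Bench height = reach * factor
= 9.2 * 0.85
= 7.82 m


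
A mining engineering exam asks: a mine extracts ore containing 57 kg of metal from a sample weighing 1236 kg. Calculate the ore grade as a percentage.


4.6117%

Ore grade = (metal mass / ore mass) * 100
= (57 / 1236) * 100
= 0.04611650485 * 100
= 4.6117%


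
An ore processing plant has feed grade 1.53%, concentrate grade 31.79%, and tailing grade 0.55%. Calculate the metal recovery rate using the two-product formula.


Using the two-product formula:
R = 100 * c * (f - t) / (f * (c - t))
Numerator = 100 * 31.79 * (1.53 - 0.55)
= 100 * 31.79 * 0.98
= 3115.42
Denominator = 1.53 * (31.79 - 0.55)
= 1.53 * 31.24
= 47.7972
R = 3115.42 / 47.7972
= 65.18%

65.18%


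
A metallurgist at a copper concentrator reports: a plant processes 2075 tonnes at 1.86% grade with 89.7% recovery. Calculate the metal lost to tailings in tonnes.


Total metal in feed:
= 2075 * 1.86 / 100 = 38.595 tonnes
Metal recovered:
= 38.595 * 89.7 / 100 = 34.619715 tonnes
Metal lost to tailings:
= 38.595 - 34.619715
= 3.9753 tonnes

3.9753 tonnes


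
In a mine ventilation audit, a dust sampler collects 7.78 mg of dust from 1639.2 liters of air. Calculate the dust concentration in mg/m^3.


4.7462 mg/m^3

Convert liters to m^3: 1 m^3 = 1000 L
Concentration = mass / volume * 1000
= 7.78 / 1639.2 * 1000
= 0.004746217667 * 1000
= 4.7462 mg/m^3


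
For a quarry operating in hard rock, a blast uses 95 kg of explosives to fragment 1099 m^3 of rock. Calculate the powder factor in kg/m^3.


0.0864 kg/m^3

Powder factor = explosive mass / rock volume
= 95 / 1099
= 0.0864 kg/m^3


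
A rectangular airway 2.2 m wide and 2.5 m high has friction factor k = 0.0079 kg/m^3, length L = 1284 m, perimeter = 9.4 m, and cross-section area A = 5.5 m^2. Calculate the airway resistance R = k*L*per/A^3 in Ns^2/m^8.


0.5731 Ns^2/m^8

Compute the numerator:
k * L * per = 0.0079 * 1284 * 9.4
= 95.34984
Compute the denominator:
A^3 = 5.5^3 = 166.375
Resistance:
R = 95.34984 / 166.375
= 0.5731 Ns^2/m^8


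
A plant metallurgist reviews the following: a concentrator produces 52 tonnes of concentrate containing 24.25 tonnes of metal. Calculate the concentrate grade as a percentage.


46.6346%

Grade = (metal in concentrate / concentrate mass) * 100
= (24.25 / 52) * 100
= 0.4663461538 * 100
= 46.6346%


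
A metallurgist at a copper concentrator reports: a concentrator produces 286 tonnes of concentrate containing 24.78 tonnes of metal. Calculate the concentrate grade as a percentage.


Grade = (metal in concentrate / concentrate mass) * 100
= (24.78 / 286) * 100
= 0.08664335664 * 100
= 8.6643%

8.6643%


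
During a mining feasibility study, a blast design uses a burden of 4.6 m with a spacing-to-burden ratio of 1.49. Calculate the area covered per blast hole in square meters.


First, find the spacing:
Spacing = burden * ratio = 4.6 * 1.49
= 6.854 m
Then, calculate the area:
Area = burden * spacing = 4.6 * 6.854
= 31.5284 m^2

31.5284 m^2


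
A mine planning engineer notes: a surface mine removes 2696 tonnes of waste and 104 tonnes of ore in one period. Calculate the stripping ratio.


Stripping ratio = waste tonnage / ore tonnage
= 2696 / 104
= 25.9231

25.9231


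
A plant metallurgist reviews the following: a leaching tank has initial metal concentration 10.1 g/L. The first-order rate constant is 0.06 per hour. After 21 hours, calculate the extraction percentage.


Compute the exponent:
-k * t = -0.06 * 21 = -1.26
Remaining concentration:
C = 10.1 * exp(-1.26)
= 10.1 * 0.2836540265
= 2.864905668 g/L
Extracted = 10.1 - 2.864905668 = 7.235094332 g/L
Extraction % = 7.235094332 / 10.1 * 100
= 71.6346%

71.6346%


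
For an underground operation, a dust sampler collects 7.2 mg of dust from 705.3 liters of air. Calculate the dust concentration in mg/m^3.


10.2084 mg/m^3

Convert liters to m^3: 1 m^3 = 1000 L
Concentration = mass / volume * 1000
= 7.2 / 705.3 * 1000
= 0.01020842195 * 1000
= 10.2084 mg/m^3


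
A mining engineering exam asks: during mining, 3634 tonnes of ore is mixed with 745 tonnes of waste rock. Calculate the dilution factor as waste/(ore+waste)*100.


Total material = ore + waste
= 3634 + 745 = 4379 tonnes
Dilution = waste / total * 100
= 745 / 4379 * 100
= 0.1701301667 * 100
= 17.013%

17.013%


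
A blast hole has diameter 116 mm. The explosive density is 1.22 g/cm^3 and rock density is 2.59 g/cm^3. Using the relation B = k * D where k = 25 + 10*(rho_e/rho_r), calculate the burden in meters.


First, compute k:
rho_e / rho_r = 1.22 / 2.59 = 0.471042471
k = 25 + 10 * 0.471042471 = 29.71042471
Then, compute burden:
B = k * D / 1000 = 29.71042471 * 116 / 1000
= 3446.409266 / 1000
= 3.4464 m

3.4464 m


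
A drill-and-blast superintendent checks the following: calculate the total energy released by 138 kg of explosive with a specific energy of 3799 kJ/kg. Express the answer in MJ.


Energy = mass * specific_energy / 1000
= 138 * 3799 / 1000
= 524262 / 1000
= 524.262 MJ

524.262 MJ


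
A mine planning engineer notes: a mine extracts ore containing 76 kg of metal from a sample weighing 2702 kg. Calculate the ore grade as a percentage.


2.8127%

Ore grade = (metal mass / ore mass) * 100
= (76 / 2702) * 100
= 0.0281273131 * 100
= 2.8127%


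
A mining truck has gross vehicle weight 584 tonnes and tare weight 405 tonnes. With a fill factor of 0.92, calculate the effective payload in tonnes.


164.68 tonnes

Maximum payload = gross - tare
= 584 - 405 = 179 tonnes
Effective payload = max payload * fill factor
= 179 * 0.92
= 164.68 tonnes


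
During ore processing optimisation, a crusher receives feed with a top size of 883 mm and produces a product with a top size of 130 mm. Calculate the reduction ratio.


6.7923

Reduction ratio = feed size / product size
= 883 / 130
= 6.7923


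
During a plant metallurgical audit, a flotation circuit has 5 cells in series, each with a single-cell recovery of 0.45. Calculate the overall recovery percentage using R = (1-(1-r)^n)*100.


94.9672%

Complement of single-cell recovery:
1 - r = 1 - 0.45 = 0.55
Raise to power n:
(1 - r)^5 = 0.55^5 = 0.0503284375
Overall recovery:
R = (1 - 0.0503284375) * 100
= 94.9672%


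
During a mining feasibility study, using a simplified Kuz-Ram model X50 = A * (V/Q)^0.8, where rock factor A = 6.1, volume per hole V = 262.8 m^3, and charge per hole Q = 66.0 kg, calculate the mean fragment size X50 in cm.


18.4245 cm

Compute V/Q:
V/Q = 262.8 / 66.0 = 3.981818182
Raise to the power 0.8:
(V/Q)^0.8 = 3.981818182^0.8 = 3.02040472
Multiply by A:
X50 = 6.1 * 3.02040472
= 18.4245 cm


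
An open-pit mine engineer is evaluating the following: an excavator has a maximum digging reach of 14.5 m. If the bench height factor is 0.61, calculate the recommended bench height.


Bench height = reach * factor
= 14.5 * 0.61
= 8.845 m

8.845 m


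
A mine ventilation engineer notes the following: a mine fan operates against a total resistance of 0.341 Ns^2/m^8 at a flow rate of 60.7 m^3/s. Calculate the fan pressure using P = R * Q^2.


Compute Q^2:
Q^2 = 60.7^2 = 3684.49
Compute pressure:
P = R * Q^2 = 0.341 * 3684.49
= 1256.4111 Pa

1256.4111 Pa


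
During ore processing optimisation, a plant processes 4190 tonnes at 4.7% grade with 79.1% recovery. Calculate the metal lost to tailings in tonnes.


41.1584 tonnes

Total metal in feed:
= 4190 * 4.7 / 100 = 196.93 tonnes
Metal recovered:
= 196.93 * 79.1 / 100 = 155.77163 tonnes
Metal lost to tailings:
= 196.93 - 155.77163
= 41.1584 tonnes


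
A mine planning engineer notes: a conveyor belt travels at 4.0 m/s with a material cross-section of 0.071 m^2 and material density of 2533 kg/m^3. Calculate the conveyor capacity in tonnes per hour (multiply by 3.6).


Volumetric flow = speed * area
= 4.0 * 0.071 = 0.284 m^3/s
Mass flow = volumetric * density
= 0.284 * 2533 = 719.372 kg/s
Convert to t/h: multiply by 3.6
Capacity = 719.372 * 3.6
= 2589.7392 t/h

2589.7392 t/h


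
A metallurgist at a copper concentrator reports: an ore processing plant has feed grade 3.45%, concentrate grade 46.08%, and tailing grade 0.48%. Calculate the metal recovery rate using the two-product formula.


Using the two-product formula:
R = 100 * c * (f - t) / (f * (c - t))
Numerator = 100 * 46.08 * (3.45 - 0.48)
= 100 * 46.08 * 2.97
= 13685.76
Denominator = 3.45 * (46.08 - 0.48)
= 3.45 * 45.6
= 157.32
R = 13685.76 / 157.32
= 86.9931%

86.9931%


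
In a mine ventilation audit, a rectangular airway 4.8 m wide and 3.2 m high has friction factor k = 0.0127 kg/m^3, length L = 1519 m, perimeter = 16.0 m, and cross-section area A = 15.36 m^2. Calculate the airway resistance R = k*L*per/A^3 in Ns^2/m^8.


0.0852 Ns^2/m^8

Compute the numerator:
k * L * per = 0.0127 * 1519 * 16.0
= 308.6608
Compute the denominator:
A^3 = 15.36^3 = 3623.878656
Resistance:
R = 308.6608 / 3623.878656
= 0.0852 Ns^2/m^8


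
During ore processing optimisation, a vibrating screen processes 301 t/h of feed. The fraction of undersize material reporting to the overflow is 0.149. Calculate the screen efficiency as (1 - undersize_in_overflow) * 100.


85.1%

Screen efficiency = (1 - fraction of undersize in overflow) * 100
= (1 - 0.149) * 100
= 0.851 * 100
= 85.1%


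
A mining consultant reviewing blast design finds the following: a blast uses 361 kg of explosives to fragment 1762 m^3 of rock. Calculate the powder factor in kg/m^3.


Powder factor = explosive mass / rock volume
= 361 / 1762
= 0.2049 kg/m^3

0.2049 kg/m^3


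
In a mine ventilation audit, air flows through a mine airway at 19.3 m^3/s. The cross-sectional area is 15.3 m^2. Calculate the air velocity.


Velocity = flow rate / cross-sectional area
= 19.3 / 15.3
= 1.2614 m/s

1.2614 m/s


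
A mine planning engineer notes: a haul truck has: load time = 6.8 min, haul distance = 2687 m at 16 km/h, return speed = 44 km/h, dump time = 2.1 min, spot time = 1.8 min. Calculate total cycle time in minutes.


24.4403 min

Convert haul speed to m/min: 16 * 1000/60 = 266.6666667 m/min
Haul time = 2687 / 266.6666667 = 10.07625 min
Convert return speed to m/min: 44 * 1000/60 = 733.3333333 m/min
Return time = 2687 / 733.3333333 = 3.664090909 min
Total cycle time:
= 6.8 + 10.07625 + 2.1 + 3.664090909 + 1.8
= 24.4403 min


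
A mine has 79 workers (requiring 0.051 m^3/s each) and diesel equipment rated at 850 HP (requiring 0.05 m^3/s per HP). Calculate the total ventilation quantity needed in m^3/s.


Airflow for workers:
Q_people = 79 * 0.051 = 4.029 m^3/s
Airflow for diesel equipment:
Q_diesel = 850 * 0.05 = 42.5 m^3/s
Total ventilation:
Q_total = 4.029 + 42.5
= 46.529 m^3/s

46.529 m^3/s


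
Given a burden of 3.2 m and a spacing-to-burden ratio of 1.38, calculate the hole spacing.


4.416 m

Spacing = burden * ratio
= 3.2 * 1.38
= 4.416 m


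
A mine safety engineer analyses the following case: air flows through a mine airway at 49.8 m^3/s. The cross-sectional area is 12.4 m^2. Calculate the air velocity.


4.0161 m/s

Velocity = flow rate / cross-sectional area
= 49.8 / 12.4
= 4.0161 m/s


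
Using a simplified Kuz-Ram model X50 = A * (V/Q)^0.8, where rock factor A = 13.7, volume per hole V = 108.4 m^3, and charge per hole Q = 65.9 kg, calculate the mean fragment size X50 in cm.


Compute V/Q:
V/Q = 108.4 / 65.9 = 1.64491654
Raise to the power 0.8:
(V/Q)^0.8 = 1.64491654^0.8 = 1.489069931
Multiply by A:
X50 = 13.7 * 1.489069931
= 20.4003 cm

20.4003 cm


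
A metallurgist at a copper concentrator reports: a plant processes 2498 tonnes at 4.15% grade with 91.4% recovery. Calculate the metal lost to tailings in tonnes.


Total metal in feed:
= 2498 * 4.15 / 100 = 103.667 tonnes
Metal recovered:
= 103.667 * 91.4 / 100 = 94.751638 tonnes
Metal lost to tailings:
= 103.667 - 94.751638
= 8.9154 tonnes

8.9154 tonnes


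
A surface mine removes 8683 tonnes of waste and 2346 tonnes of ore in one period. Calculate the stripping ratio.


Stripping ratio = waste tonnage / ore tonnage
= 8683 / 2346
= 3.7012

3.7012


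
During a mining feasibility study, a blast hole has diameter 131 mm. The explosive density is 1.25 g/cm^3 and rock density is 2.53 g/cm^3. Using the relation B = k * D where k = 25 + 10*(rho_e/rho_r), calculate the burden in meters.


First, compute k:
rho_e / rho_r = 1.25 / 2.53 = 0.4940711462
k = 25 + 10 * 0.4940711462 = 29.94071146
Then, compute burden:
B = k * D / 1000 = 29.94071146 * 131 / 1000
= 3922.233202 / 1000
= 3.9222 m

3.9222 m


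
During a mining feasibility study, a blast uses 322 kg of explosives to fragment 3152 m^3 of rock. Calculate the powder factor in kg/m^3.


Powder factor = explosive mass / rock volume
= 322 / 3152
= 0.1022 kg/m^3

0.1022 kg/m^3


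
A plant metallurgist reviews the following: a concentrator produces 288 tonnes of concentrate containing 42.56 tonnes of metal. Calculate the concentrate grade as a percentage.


Grade = (metal in concentrate / concentrate mass) * 100
= (42.56 / 288) * 100
= 0.1477777778 * 100
= 14.7778%

14.7778%


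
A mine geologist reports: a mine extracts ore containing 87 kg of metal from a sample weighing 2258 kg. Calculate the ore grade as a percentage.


Ore grade = (metal mass / ore mass) * 100
= (87 / 2258) * 100
= 0.03852967228 * 100
= 3.853%

3.853%


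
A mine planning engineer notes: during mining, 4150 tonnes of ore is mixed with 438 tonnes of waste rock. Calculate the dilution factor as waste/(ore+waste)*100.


9.5466%

Total material = ore + waste
= 4150 + 438 = 4588 tonnes
Dilution = waste / total * 100
= 438 / 4588 * 100
= 0.09546643418 * 100
= 9.5466%


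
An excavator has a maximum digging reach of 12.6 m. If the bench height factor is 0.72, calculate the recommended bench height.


Bench height = reach * factor
= 12.6 * 0.72
= 9.072 m

9.072 m


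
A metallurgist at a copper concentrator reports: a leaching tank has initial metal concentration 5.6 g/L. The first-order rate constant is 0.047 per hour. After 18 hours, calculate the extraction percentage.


Compute the exponent:
-k * t = -0.047 * 18 = -0.846
Remaining concentration:
C = 5.6 * exp(-0.846)
= 5.6 * 0.4291280156
= 2.403116887 g/L
Extracted = 5.6 - 2.403116887 = 3.196883113 g/L
Extraction % = 3.196883113 / 5.6 * 100
= 57.0872%

57.0872%


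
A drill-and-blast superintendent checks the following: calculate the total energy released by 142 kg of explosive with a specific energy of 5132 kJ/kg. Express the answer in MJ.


Energy = mass * specific_energy / 1000
= 142 * 5132 / 1000
= 728744 / 1000
= 728.744 MJ

728.744 MJ


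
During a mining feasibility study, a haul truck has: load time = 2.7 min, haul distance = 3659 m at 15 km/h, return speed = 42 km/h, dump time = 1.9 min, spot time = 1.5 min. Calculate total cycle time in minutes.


Convert haul speed to m/min: 15 * 1000/60 = 250 m/min
Haul time = 3659 / 250 = 14.636 min
Convert return speed to m/min: 42 * 1000/60 = 700 m/min
Return time = 3659 / 700 = 5.227142857 min
Total cycle time:
= 2.7 + 14.636 + 1.9 + 5.227142857 + 1.5
= 25.9631 min

25.9631 min


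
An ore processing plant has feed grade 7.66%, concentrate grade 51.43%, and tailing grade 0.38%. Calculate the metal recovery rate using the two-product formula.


Using the two-product formula:
R = 100 * c * (f - t) / (f * (c - t))
Numerator = 100 * 51.43 * (7.66 - 0.38)
= 100 * 51.43 * 7.28
= 37441.04
Denominator = 7.66 * (51.43 - 0.38)
= 7.66 * 51.05
= 391.043
R = 37441.04 / 391.043
= 95.7466%

95.7466%


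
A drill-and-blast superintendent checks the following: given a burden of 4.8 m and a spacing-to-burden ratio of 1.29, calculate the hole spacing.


Spacing = burden * ratio
= 4.8 * 1.29
= 6.192 m

6.192 m


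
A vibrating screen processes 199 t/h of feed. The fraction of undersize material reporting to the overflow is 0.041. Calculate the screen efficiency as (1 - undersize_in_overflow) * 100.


Screen efficiency = (1 - fraction of undersize in overflow) * 100
= (1 - 0.041) * 100
= 0.959 * 100
= 95.9%

95.9%


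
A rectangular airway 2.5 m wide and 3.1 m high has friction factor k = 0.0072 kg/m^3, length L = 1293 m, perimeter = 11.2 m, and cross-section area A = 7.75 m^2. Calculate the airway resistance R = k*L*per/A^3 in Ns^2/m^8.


0.224 Ns^2/m^8

Compute the numerator:
k * L * per = 0.0072 * 1293 * 11.2
= 104.26752
Compute the denominator:
A^3 = 7.75^3 = 465.484375
Resistance:
R = 104.26752 / 465.484375
= 0.224 Ns^2/m^8


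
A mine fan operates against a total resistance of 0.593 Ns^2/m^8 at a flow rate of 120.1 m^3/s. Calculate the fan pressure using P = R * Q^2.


8553.4379 Pa

Compute Q^2:
Q^2 = 120.1^2 = 14424.01
Compute pressure:
P = R * Q^2 = 0.593 * 14424.01
= 8553.4379 Pa


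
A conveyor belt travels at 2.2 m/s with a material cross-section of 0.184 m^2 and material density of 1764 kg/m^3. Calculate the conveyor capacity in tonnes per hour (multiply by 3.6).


2570.6419 t/h

Volumetric flow = speed * area
= 2.2 * 0.184 = 0.4048 m^3/s
Mass flow = volumetric * density
= 0.4048 * 1764 = 714.0672 kg/s
Convert to t/h: multiply by 3.6
Capacity = 714.0672 * 3.6
= 2570.6419 t/h


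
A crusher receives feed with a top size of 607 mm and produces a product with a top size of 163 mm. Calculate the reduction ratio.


Reduction ratio = feed size / product size
= 607 / 163
= 3.7239

3.7239


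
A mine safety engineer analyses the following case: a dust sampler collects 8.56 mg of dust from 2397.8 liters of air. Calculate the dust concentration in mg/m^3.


3.5699 mg/m^3

Convert liters to m^3: 1 m^3 = 1000 L
Concentration = mass / volume * 1000
= 8.56 / 2397.8 * 1000
= 0.003569939111 * 1000
= 3.5699 mg/m^3


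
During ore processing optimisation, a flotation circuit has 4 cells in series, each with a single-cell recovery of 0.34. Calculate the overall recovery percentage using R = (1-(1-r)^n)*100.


Complement of single-cell recovery:
1 - r = 1 - 0.34 = 0.66
Raise to power n:
(1 - r)^4 = 0.66^4 = 0.18974736
Overall recovery:
R = (1 - 0.18974736) * 100
= 81.0253%

81.0253%


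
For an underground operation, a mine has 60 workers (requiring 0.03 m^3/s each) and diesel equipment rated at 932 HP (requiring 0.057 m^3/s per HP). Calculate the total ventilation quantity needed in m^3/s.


54.924 m^3/s

Airflow for workers:
Q_people = 60 * 0.03 = 1.8 m^3/s
Airflow for diesel equipment:
Q_diesel = 932 * 0.057 = 53.124 m^3/s
Total ventilation:
Q_total = 1.8 + 53.124
= 54.924 m^3/s


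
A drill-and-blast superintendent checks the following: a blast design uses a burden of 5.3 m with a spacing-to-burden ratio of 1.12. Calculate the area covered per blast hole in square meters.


31.4608 m^2

First, find the spacing:
Spacing = burden * ratio = 5.3 * 1.12
= 5.936 m
Then, calculate the area:
Area = burden * spacing = 5.3 * 5.936
= 31.4608 m^2


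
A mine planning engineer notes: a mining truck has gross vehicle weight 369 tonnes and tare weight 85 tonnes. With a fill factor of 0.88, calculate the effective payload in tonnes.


249.92 tonnes

Maximum payload = gross - tare
= 369 - 85 = 284 tonnes
Effective payload = max payload * fill factor
= 284 * 0.88
= 249.92 tonnes
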